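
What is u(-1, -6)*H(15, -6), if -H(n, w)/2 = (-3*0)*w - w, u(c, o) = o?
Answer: 72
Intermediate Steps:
H(n, w) = 2*w (H(n, w) = -2*((-3*0)*w - w) = -2*(0*w - w) = -2*(0 - w) = -(-2)*w = 2*w)
u(-1, -6)*H(15, -6) = -12*(-6) = -6*(-12) = 72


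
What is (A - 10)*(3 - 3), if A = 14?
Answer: 0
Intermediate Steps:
(A - 10)*(3 - 3) = (14 - 10)*(3 - 3) = 4*0 = 0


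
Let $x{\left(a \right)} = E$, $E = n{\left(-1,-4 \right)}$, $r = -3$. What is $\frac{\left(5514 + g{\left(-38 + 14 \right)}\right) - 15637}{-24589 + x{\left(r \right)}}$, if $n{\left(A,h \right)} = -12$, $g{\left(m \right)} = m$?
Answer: $\frac{139}{337} \approx 0.41246$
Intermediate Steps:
$E = -12$
$x{\left(a \right)} = -12$
$\frac{\left(5514 + g{\left(-38 + 14 \right)}\right) - 15637}{-24589 + x{\left(r \right)}} = \frac{\left(5514 + \left(-38 + 14\right)\right) - 15637}{-24589 - 12} = \frac{\left(5514 - 24\right) - 15637}{-24601} = \left(5490 - 15637\right) \left(- \frac{1}{24601}\right) = \left(-10147\right) \left(- \frac{1}{24601}\right) = \frac{139}{337}$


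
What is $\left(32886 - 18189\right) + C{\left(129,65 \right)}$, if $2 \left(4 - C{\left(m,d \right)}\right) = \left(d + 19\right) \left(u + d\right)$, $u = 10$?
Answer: $11551$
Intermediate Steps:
$C{\left(m,d \right)} = 4 - \frac{\left(10 + d\right) \left(19 + d\right)}{2}$ ($C{\left(m,d \right)} = 4 - \frac{\left(d + 19\right) \left(10 + d\right)}{2} = 4 - \frac{\left(19 + d\right) \left(10 + d\right)}{2} = 4 - \frac{\left(10 + d\right) \left(19 + d\right)}{2}$)
$\left(32886 - 18189\right) + C{\left(129,65 \right)} = \left(32886 - 18189\right) - \left(\frac{2067}{2} + \frac{4225}{2}\right) = 14697 - 3146 = 11551$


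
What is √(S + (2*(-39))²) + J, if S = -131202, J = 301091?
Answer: 301091 + 3*I*√13902 ≈ 3.0109e+5 + 353.72*I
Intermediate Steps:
√(S + (2*(-39))²) + J = √(-131202 + (2*(-39))²) + 301091 = √(-131202 + (-78)²) + 301091 = √(-131202 + 6084) + 301091 = √(-125118) + 301091 = 3*I*√13902 + 301091 = 301091 + 3*I*√13902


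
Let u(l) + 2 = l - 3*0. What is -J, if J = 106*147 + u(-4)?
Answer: -15576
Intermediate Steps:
u(l) = -2 + l (u(l) = -2 + (l - 3*0) = -2 + (l + 0) = -2 + l)
J = 15576 (J = 106*147 + (-2 - 4) = 15582 - 6 = 15576)
-J = -1*15576 = -15576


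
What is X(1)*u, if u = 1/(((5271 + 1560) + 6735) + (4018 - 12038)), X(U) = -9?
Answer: -9/5546 ≈ -0.0016228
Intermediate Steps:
u = 1/5546 (u = 1/((6831 + 6735) - 8020) = 1/(13566 - 8020) = 1/5546 ≈ 0.00018031)
X(1)*u = -9*1/5546 = -9/5546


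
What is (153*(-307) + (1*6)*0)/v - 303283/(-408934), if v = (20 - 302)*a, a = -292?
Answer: 960916073/5612210216 ≈ 0.17122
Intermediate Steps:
v = 82344 (v = (20 - 302)*(-292) = -282*(-292) = 82344)
(153*(-307) + (1*6)*0)/v - 303283/(-408934) = (153*(-307) + (1*6)*0)/82344 - 303283/(-408934) = (-46971 + 6*0)*(1/82344) - 303283*(-1/408934) = (-46971 + 0)*(1/82344) + 303283/408934 = -46971*1/82344 + 303283/408934 = -15657/27448 + 303283/408934 = 960916073/5612210216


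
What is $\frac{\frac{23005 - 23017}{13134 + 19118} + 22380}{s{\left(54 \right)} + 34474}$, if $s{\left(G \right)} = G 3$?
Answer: $\frac{180449937}{279270068} \approx 0.64615$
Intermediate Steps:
$s{\left(G \right)} = 3 G$
$\frac{\frac{23005 - 23017}{13134 + 19118} + 22380}{s{\left(54 \right)} + 34474} = \frac{\frac{23005 - 23017}{13134 + 19118} + 22380}{3 \cdot 54 + 34474} = \frac{- \frac{12}{32252} + 22380}{162 + 34474} = \frac{\left(-12\right) \frac{1}{32252} + 22380}{34636} = \left(- \frac{3}{8063} + 22380\right) \frac{1}{34636} = \frac{180449937}{8063} \cdot \frac{1}{34636} = \frac{180449937}{279270068}$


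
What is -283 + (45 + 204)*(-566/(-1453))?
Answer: -270265/1453 ≈ -186.00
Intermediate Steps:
-283 + (45 + 204)*(-566/(-1453)) = -283 + 249*(-566*(-1/1453)) = -283 + 249*(566/1453) = -283 + 140934/1453 = -270265/1453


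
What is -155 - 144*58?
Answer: -8507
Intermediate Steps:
-155 - 144*58 = -155 - 8352 = -8507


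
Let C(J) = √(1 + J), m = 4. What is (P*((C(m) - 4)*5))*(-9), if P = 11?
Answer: 1980 - 495*√5 ≈ 873.15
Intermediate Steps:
(P*((C(m) - 4)*5))*(-9) = (11*((√(1 + 4) - 4)*5))*(-9) = (11*((√5 - 4)*5))*(-9) = (11*((-4 + √5)*5))*(-9) = (11*(-20 + 5*√5))*(-9) = (-220 + 55*√5)*(-9) = 1980 - 495*√5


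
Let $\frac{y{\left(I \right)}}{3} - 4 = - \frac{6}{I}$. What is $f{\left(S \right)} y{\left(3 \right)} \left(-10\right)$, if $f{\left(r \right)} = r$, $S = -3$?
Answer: $180$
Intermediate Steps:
$y{\left(I \right)} = 12 - \frac{18}{I}$ ($y{\left(I \right)} = 12 + 3 \left(- \frac{6}{I}\right) = 12 - \frac{18}{I}$)
$f{\left(S \right)} y{\left(3 \right)} \left(-10\right) = - 3 \left(12 - \frac{18}{3}\right) \left(-10\right) = - 3 \left(12 - 6\right) \left(-10\right) = \left(-3\right) 6 \left(-10\right) = \left(-18\right) \left(-10\right) = 180$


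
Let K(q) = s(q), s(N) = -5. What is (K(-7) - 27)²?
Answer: 1024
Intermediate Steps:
K(q) = -5
(K(-7) - 27)² = (-5 - 27)² = (-32)² = 1024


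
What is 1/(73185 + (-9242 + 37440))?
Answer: 1/101383 ≈ 9.8636e-6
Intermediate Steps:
1/(73185 + (-9242 + 37440)) = 1/(73185 + 28198) = 1/101383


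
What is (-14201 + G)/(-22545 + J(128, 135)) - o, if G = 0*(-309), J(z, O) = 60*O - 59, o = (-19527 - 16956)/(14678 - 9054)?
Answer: 1028743/137788 ≈ 7.4661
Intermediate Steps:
o = -36483/5624 ≈ -6.4870
J(z, O) = -59 + 60*O
G = 0
(-14201 + G)/(-22545 + J(128, 135)) - o = (-14201 + 0)/(-22545 + (-59 + 60*135)) - 1*(-36483/5624) = -14201/(-22545 + (-59 + 8100)) + 36483/5624 = -14201/(-22545 + 8041) + 36483/5624 = -14201/(-14504) + 36483/5624 = -14201*(-1/14504) + 36483/5624 = 14201/14504 + 36483/5624 = 1028743/137788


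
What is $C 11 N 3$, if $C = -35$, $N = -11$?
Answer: $12705$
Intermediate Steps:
$C 11 N 3 = - 35 \cdot 11 \left(-11\right) 3 = - 35 \left(\left(-121\right) 3\right) = \left(-35\right) \left(-363\right) = 12705$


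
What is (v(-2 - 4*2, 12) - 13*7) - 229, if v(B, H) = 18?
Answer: -302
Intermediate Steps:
(v(-2 - 4*2, 12) - 13*7) - 229 = (18 - 13*7) - 229 = (18 - 91) - 229 = -73 - 229 = -302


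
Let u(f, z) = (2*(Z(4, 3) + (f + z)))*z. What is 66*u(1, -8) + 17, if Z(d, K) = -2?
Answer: 9521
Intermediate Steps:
u(f, z) = z*(-4 + 2*f + 2*z) (u(f, z) = (2*(-2 + (f + z)))*z = (2*(-2 + f + z))*z = (-4 + 2*f + 2*z)*z = z*(-4 + 2*f + 2*z))
66*u(1, -8) + 17 = 66*(2*(-8)*(-2 + 1 - 8)) + 17 = 66*(2*(-8)*(-9)) + 17 = 66*144 + 17 = 9504 + 17 = 9521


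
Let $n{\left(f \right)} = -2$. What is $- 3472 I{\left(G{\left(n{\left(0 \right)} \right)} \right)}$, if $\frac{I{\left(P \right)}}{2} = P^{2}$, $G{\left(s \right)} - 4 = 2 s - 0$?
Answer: $0$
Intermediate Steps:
$G{\left(s \right)} = 4 + 2 s$ ($G{\left(s \right)} = 4 + \left(2 s - 0\right) = 4 + \left(2 s + 0\right) = 4 + 2 s$)
$I{\left(P \right)} = 2 P^{2}$
$- 3472 I{\left(G{\left(n{\left(0 \right)} \right)} \right)} = - 3472 \cdot 2 \left(4 + 2 \left(-2\right)\right)^{2} = - 3472 \cdot 2 \left(4 - 4\right)^{2} = - 3472 \cdot 2 \cdot 0^{2} = - 3472 \cdot 2 \cdot 0 = \left(-3472\right) 0 = 0$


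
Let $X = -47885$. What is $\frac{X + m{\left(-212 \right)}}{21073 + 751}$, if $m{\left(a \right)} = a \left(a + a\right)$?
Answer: $\frac{42003}{21824} \approx 1.9246$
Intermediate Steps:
$m{\left(a \right)} = 2 a^{2}$ ($m{\left(a \right)} = a 2 a = 2 a^{2}$)
$\frac{X + m{\left(-212 \right)}}{21073 + 751} = \frac{-47885 + 2 \left(-212\right)^{2}}{21073 + 751} = \frac{-47885 + 2 \cdot 44944}{21824} = \left(-47885 + 89888\right) \frac{1}{21824} = 42003 \cdot \frac{1}{21824} = \frac{42003}{21824}$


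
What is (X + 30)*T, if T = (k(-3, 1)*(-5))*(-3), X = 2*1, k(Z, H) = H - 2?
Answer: -480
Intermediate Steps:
k(Z, H) = -2 + H
X = 2
T = -15 (T = ((-2 + 1)*(-5))*(-3) = -1*(-5)*(-3) = 5*(-3) = -15)
(X + 30)*T = (2 + 30)*(-15) = 32*(-15) = -480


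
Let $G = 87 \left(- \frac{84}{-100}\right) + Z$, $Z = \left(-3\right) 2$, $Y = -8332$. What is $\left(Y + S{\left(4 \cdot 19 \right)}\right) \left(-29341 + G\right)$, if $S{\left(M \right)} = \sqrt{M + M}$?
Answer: $\frac{6097757536}{25} - \frac{1463696 \sqrt{38}}{25} \approx 2.4355 \cdot 10^{8}$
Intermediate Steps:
$Z = -6$
$S{\left(M \right)} = \sqrt{2} \sqrt{M}$ ($S{\left(M \right)} = \sqrt{2 M} = \sqrt{2} \sqrt{M}$)
$G = \frac{1677}{25}$ ($G = 87 \left(- \frac{84}{-100}\right) - 6 = 87 \left(\left(-84\right) \left(- \frac{1}{100}\right)\right) - 6 = 87 \cdot \frac{21}{25} - 6 = \frac{1827}{25} - 6 = \frac{1677}{25} \approx 67.08$)
$\left(Y + S{\left(4 \cdot 19 \right)}\right) \left(-29341 + G\right) = \left(-8332 + \sqrt{2} \sqrt{4 \cdot 19}\right) \left(-29341 + \frac{1677}{25}\right) = \left(-8332 + \sqrt{2} \sqrt{76}\right) \left(- \frac{731848}{25}\right) = \left(-8332 + \sqrt{2} \cdot 2 \sqrt{19}\right) \left(- \frac{731848}{25}\right) = \left(-8332 + 2 \sqrt{38}\right) \left(- \frac{731848}{25}\right) = \frac{6097757536}{25} - \frac{1463696 \sqrt{38}}{25}$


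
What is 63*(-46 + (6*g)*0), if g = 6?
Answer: -2898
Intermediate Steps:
63*(-46 + (6*g)*0) = 63*(-46 + (6*6)*0) = 63*(-46 + 36*0) = 63*(-46 + 0) = 63*(-46) = -2898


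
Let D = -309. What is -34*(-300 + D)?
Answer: 20706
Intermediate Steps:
-34*(-300 + D) = -34*(-300 - 309) = -34*(-609) = -1*(-20706) = 20706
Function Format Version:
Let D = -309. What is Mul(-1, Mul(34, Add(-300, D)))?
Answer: 20706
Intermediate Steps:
Mul(-1, Mul(34, Add(-300, D))) = Mul(-1, Mul(34, Add(-300, -309))) = Mul(-1, Mul(34, -609)) = Mul(-1, -20706) = 20706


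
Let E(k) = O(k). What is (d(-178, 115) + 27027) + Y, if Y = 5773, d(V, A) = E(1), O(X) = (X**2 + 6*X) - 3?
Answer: 32804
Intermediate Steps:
O(X) = -3 + X**2 + 6*X
E(k) = -3 + k**2 + 6*k
d(V, A) = 4 (d(V, A) = -3 + 1**2 + 6*1 = -3 + 1 + 6 = 4)
(d(-178, 115) + 27027) + Y = (4 + 27027) + 5773 = 27031 + 5773 = 32804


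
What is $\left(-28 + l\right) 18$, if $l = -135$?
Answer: $-2934$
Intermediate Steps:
$\left(-28 + l\right) 18 = \left(-28 - 135\right) 18 = \left(-163\right) 18 = -2934$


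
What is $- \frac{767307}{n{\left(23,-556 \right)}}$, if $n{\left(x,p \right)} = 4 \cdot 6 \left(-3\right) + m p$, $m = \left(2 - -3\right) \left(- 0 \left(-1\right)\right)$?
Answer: $\frac{255769}{24} \approx 10657.0$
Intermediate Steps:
$m = 0$ ($m = \left(2 + 3\right) \left(\left(-1\right) 0\right) = 5 \cdot 0 = 0$)
$n{\left(x,p \right)} = -72$ ($n{\left(x,p \right)} = 4 \cdot 6 \left(-3\right) + 0 p = 24 \left(-3\right) + 0 = -72 + 0 = -72$)
$- \frac{767307}{n{\left(23,-556 \right)}} = - \frac{767307}{-72} = \left(-767307\right) \left(- \frac{1}{72}\right) = \frac{255769}{24}$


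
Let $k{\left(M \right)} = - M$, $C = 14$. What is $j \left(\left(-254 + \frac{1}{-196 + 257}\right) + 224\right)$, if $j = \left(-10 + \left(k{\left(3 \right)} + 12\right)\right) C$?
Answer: $\frac{25606}{61} \approx 419.77$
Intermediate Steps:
$j = -14$ ($j = \left(-10 + \left(\left(-1\right) 3 + 12\right)\right) 14 = \left(-10 + \left(-3 + 12\right)\right) 14 = \left(-10 + 9\right) 14 = \left(-1\right) 14 = -14$)
$j \left(\left(-254 + \frac{1}{-196 + 257}\right) + 224\right) = - 14 \left(\left(-254 + \frac{1}{-196 + 257}\right) + 224\right) = - 14 \left(\left(-254 + \frac{1}{61}\right) + 224\right) = - 14 \left(- \frac{15493}{61} + 224\right) = \left(-14\right) \left(- \frac{1829}{61}\right) = \frac{25606}{61}$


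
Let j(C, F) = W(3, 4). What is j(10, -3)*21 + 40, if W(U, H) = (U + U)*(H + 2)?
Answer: 796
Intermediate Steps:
W(U, H) = 2*U*(2 + H) (W(U, H) = (2*U)*(2 + H) = 2*U*(2 + H))
j(C, F) = 36 (j(C, F) = 2*3*(2 + 4) = 2*3*6 = 36)
j(10, -3)*21 + 40 = 36*21 + 40 = 756 + 40 = 796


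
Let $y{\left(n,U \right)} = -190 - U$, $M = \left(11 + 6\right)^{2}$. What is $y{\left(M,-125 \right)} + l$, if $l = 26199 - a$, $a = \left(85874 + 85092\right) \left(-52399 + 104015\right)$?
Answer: $-8824554922$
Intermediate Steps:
$a = 8824581056$ ($a = 170966 \cdot 51616 = 8824581056$)
$M = 289$ ($M = 17^{2} = 289$)
$l = -8824554857$ ($l = 26199 - 8824581056 = -8824554857$)
$y{\left(M,-125 \right)} + l = \left(-190 - -125\right) - 8824554857 = \left(-190 + 125\right) - 8824554857 = -65 - 8824554857 = -8824554922$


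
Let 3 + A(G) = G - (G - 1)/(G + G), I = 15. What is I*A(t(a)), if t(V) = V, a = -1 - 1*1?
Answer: -345/4 ≈ -86.250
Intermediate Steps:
a = -2 (a = -1 - 1 = -2)
A(G) = -3 + G - (-1 + G)/(2*G) (A(G) = -3 + (G - (G - 1)/(G + G)) = -3 + (G - (-1 + G)/(2*G)) = -3 + G - (-1 + G)/(2*G))
I*A(t(a)) = 15*(-7/2 - 2 + (½)/(-2)) = 15*(-7/2 - 2 + (½)*(-½)) = 15*(-7/2 - 2 - ¼) = 15*(-23/4) = -345/4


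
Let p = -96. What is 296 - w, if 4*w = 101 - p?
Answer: 987/4 ≈ 246.75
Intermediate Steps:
w = 197/4 (w = (101 - 1*(-96))/4 = (101 + 96)/4 = (¼)*197 = 197/4 ≈ 49.250)
296 - w = 296 - 1*197/4 = 296 - 197/4 = 987/4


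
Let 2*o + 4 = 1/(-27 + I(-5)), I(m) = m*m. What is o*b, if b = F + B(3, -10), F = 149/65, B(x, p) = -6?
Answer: 2169/260 ≈ 8.3423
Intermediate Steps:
I(m) = m²
F = 149/65 (F = 149*(1/65) = 149/65 ≈ 2.2923)
o = -9/4 (o = -2 + 1/(2*(-27 + (-5)²)) = -2 + 1/(2*(-27 + 25)) = -2 + (½)/(-2) = -2 + (½)*(-½) = -2 - ¼ = -9/4 ≈ -2.2500)
b = -241/65 (b = 149/65 - 6 = -241/65 ≈ -3.7077)
o*b = -9/4*(-241/65) = 2169/260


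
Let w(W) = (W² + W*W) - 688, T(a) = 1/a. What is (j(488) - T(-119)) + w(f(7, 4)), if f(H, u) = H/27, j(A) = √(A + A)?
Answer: -59672297/86751 + 4*√61 ≈ -656.62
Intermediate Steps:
j(A) = √2*√A (j(A) = √(2*A) = √2*√A)
f(H, u) = H/27 (f(H, u) = H*(1/27) = H/27)
w(W) = -688 + 2*W² (w(W) = (W² + W²) - 688 = 2*W² - 688 = -688 + 2*W²)
(j(488) - T(-119)) + w(f(7, 4)) = (√2*√488 - 1/(-119)) + (-688 + 2*((1/27)*7)²) = (√2*(2*√122) - 1*(-1/119)) + (-688 + 2*(7/27)²) = (4*√61 + 1/119) + (-688 + 2*(49/729)) = (1/119 + 4*√61) + (-688 + 98/729) = (1/119 + 4*√61) - 501454/729 = -59672297/86751 + 4*√61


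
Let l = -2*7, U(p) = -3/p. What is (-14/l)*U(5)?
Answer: -⅗ ≈ -0.60000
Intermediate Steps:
l = -14
(-14/l)*U(5) = (-14/(-14))*(-3/5) = (-14*(-1/14))*(-3*⅕) = 1*(-⅗) = -⅗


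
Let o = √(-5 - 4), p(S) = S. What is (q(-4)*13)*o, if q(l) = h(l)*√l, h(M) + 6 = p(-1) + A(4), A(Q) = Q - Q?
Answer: 546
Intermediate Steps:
A(Q) = 0
h(M) = -7 (h(M) = -6 + (-1 + 0) = -6 - 1 = -7)
q(l) = -7*√l
o = 3*I (o = √(-9) = 3*I ≈ 3.0*I)
(q(-4)*13)*o = (-14*I*13)*(3*I) = (-182*I)*(3*I) = 546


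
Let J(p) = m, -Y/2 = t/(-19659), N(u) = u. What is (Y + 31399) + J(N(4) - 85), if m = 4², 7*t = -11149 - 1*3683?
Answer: 1441027577/45871 ≈ 31415.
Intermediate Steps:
t = -14832/7 (t = (-11149 - 1*3683)/7 = (-11149 - 3683)/7 = (⅐)*(-14832) = -14832/7 ≈ -2118.9)
Y = -9888/45871 (Y = -(-29664)/(7*(-19659)) = -(-29664)*(-1)/(7*19659) = -2*4944/45871 = -9888/45871 ≈ -0.21556)
m = 16
J(p) = 16
(Y + 31399) + J(N(4) - 85) = (-9888/45871 + 31399) + 16 = 1440293641/45871 + 16 = 1441027577/45871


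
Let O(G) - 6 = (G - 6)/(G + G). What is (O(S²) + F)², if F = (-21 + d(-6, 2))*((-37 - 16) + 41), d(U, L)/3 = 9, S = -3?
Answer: 156025/36 ≈ 4334.0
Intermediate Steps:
d(U, L) = 27 (d(U, L) = 3*9 = 27)
F = -72 (F = (-21 + 27)*((-37 - 16) + 41) = 6*(-53 + 41) = 6*(-12) = -72)
O(G) = 6 + (-6 + G)/(2*G) (O(G) = 6 + (G - 6)/(G + G) = 6 + (-6 + G)/((2*G)) = 6 + (-6 + G)*(1/(2*G)) = 6 + (-6 + G)/(2*G))
(O(S²) + F)² = ((13/2 - 3/((-3)²)) - 72)² = ((13/2 - 3/9) - 72)² = ((13/2 - 3*⅑) - 72)² = ((13/2 - ⅓) - 72)² = (37/6 - 72)² = (-395/6)² = 156025/36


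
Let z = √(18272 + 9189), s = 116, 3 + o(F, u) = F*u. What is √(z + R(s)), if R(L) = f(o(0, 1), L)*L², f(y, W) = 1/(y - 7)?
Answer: √(-33640 + 25*√27461)/5 ≈ 34.349*I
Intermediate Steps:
o(F, u) = -3 + F*u
f(y, W) = 1/(-7 + y)
R(L) = -L²/10 (R(L) = L²/(-7 + (-3 + 0*1)) = L²/(-7 + (-3 + 0)) = L²/(-7 - 3) = L²/(-10) = -L²/10)
z = √27461 ≈ 165.71
√(z + R(s)) = √(√27461 - ⅒*116²) = √(√27461 - ⅒*13456) = √(√27461 - 6728/5) = √(-6728/5 + √27461)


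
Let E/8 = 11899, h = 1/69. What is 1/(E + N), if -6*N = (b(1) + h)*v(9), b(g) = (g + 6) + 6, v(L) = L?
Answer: 23/2188967 ≈ 1.0507e-5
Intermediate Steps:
h = 1/69 ≈ 0.014493
E = 95192 (E = 8*11899 = 95192)
b(g) = 12 + g (b(g) = (6 + g) + 6 = 12 + g)
N = -449/23 (N = -((12 + 1) + 1/69)*9/6 = -(13 + 1/69)*9/6 = -449*9/207 = -1/6*2694/23 = -449/23 ≈ -19.522)
1/(E + N) = 1/(95192 - 449/23) = 1/(2188967/23) = 23/2188967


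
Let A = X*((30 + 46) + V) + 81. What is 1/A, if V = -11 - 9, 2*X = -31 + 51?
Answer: 1/641 ≈ 0.0015601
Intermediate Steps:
X = 10 (X = (-31 + 51)/2 = (½)*20 = 10)
V = -20
A = 641 (A = 10*((30 + 46) - 20) + 81 = 10*(76 - 20) + 81 = 10*56 + 81 = 560 + 81 = 641)
1/A = 1/641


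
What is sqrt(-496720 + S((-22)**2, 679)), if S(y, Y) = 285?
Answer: I*sqrt(496435) ≈ 704.58*I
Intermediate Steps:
sqrt(-496720 + S((-22)**2, 679)) = sqrt(-496720 + 285) = sqrt(-496435) = I*sqrt(496435)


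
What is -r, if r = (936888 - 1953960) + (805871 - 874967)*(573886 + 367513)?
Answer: 65047922376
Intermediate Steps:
r = -65047922376 (r = -1017072 - 69096*941399 = -1017072 - 65046905304 = -65047922376)
-r = -1*(-65047922376) = 65047922376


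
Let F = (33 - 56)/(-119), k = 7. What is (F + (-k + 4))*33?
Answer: -11022/119 ≈ -92.622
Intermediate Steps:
F = 23/119 (F = -23*(-1/119) = 23/119 ≈ 0.19328)
(F + (-k + 4))*33 = (23/119 + (-1*7 + 4))*33 = (23/119 + (-7 + 4))*33 = (23/119 - 3)*33 = -334/119*33 = -11022/119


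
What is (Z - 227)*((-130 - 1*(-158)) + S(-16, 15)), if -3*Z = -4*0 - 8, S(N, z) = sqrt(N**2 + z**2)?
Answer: -18844/3 - 673*sqrt(481)/3 ≈ -11201.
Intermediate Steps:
Z = 8/3 (Z = -(-4*0 - 8)/3 = -(0 - 8)/3 = -1/3*(-8) = 8/3 ≈ 2.6667)
(Z - 227)*((-130 - 1*(-158)) + S(-16, 15)) = (8/3 - 227)*((-130 - 1*(-158)) + sqrt((-16)**2 + 15**2)) = -673*((-130 + 158) + sqrt(256 + 225))/3 = -673*(28 + sqrt(481))/3 = -18844/3 - 673*sqrt(481)/3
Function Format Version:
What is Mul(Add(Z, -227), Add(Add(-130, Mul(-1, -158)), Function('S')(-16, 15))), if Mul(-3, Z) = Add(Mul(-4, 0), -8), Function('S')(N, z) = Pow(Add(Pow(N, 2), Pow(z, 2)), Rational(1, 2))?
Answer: Add(Rational(-18844, 3), Mul(Rational(-673, 3), Pow(481, Rational(1, 2)))) ≈ -11201.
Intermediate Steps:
Z = Rational(8, 3) (Z = Mul(Rational(-1, 3), Add(Mul(-4, 0), -8)) = Mul(Rational(-1, 3), Add(0, -8)) = Mul(Rational(-1, 3), -8) = Rational(8, 3) ≈ 2.6667)
Mul(Add(Z, -227), Add(Add(-130, Mul(-1, -158)), Function('S')(-16, 15))) = Mul(Add(Rational(8, 3), -227), Add(Add(-130, Mul(-1, -158)), Pow(Add(Pow(-16, 2), Pow(15, 2)), Rational(1, 2)))) = Mul(Rational(-673, 3), Add(Add(-130, 158), Pow(Add(256, 225), Rational(1, 2)))) = Mul(Rational(-673, 3), Add(28, Pow(481, Rational(1, 2)))) = Add(Rational(-18844, 3), Mul(Rational(-673, 3), Pow(481, Rational(1, 2))))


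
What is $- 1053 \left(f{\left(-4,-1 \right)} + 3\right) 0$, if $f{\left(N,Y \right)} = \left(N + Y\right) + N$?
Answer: $0$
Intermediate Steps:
$f{\left(N,Y \right)} = Y + 2 N$
$- 1053 \left(f{\left(-4,-1 \right)} + 3\right) 0 = - 1053 \left(\left(-1 + 2 \left(-4\right)\right) + 3\right) 0 = - 1053 \left(\left(-1 - 8\right) + 3\right) 0 = - 1053 \left(-9 + 3\right) 0 = - 1053 \left(\left(-6\right) 0\right) = \left(-1053\right) 0 = 0$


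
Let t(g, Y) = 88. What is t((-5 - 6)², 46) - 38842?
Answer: -38754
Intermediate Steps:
t((-5 - 6)², 46) - 38842 = 88 - 38842 = -38754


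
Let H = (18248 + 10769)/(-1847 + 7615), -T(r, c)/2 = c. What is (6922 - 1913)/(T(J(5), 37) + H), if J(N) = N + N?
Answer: -28891912/397815 ≈ -72.626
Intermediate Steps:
J(N) = 2*N
T(r, c) = -2*c
H = 29017/5768 ≈ 5.0307
(6922 - 1913)/(T(J(5), 37) + H) = (6922 - 1913)/(-2*37 + 29017/5768) = 5009/(-74 + 29017/5768) = 5009/(-397815/5768) = 5009*(-5768/397815) = -28891912/397815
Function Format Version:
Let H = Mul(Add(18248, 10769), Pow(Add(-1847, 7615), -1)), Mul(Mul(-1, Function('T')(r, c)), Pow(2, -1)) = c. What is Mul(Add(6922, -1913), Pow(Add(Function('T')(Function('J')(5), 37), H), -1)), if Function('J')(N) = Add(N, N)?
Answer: Rational(-28891912, 397815) ≈ -72.626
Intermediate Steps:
Function('J')(N) = Mul(2, N)
Function('T')(r, c) = Mul(-2, c)
H = Rational(29017, 5768) (H = Mul(29017, Pow(5768, -1)) = Mul(29017, Rational(1, 5768)) = Rational(29017, 5768) ≈ 5.0307)
Mul(Add(6922, -1913), Pow(Add(Function('T')(Function('J')(5), 37), H), -1)) = Mul(Add(6922, -1913), Pow(Add(Mul(-2, 37), Rational(29017, 5768)), -1)) = Mul(5009, Pow(Add(-74, Rational(29017, 5768)), -1)) = Mul(5009, Pow(Rational(-397815, 5768), -1)) = Mul(5009, Rational(-5768, 397815)) = Rational(-28891912, 397815)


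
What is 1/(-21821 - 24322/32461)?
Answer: -32461/708355803 ≈ -4.5826e-5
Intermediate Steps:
1/(-21821 - 24322/32461) = 1/(-708355803/32461) = -32461/708355803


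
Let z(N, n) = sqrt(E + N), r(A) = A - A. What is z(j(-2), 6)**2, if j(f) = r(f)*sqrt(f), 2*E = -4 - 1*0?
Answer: -2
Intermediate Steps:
E = -2 (E = (-4 - 1*0)/2 = (-4 + 0)/2 = (1/2)*(-4) = -2)
r(A) = 0
j(f) = 0 (j(f) = 0*sqrt(f) = 0)
z(N, n) = sqrt(-2 + N)
z(j(-2), 6)**2 = (sqrt(-2 + 0))**2 = (sqrt(-2))**2 = (I*sqrt(2))**2 = -2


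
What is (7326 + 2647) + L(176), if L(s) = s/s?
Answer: 9974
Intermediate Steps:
L(s) = 1
(7326 + 2647) + L(176) = (7326 + 2647) + 1 = 9973 + 1 = 9974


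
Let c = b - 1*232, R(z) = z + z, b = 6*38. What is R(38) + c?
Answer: 72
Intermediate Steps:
b = 228
R(z) = 2*z
c = -4 (c = 228 - 1*232 = 228 - 232 = -4)
R(38) + c = 2*38 - 4 = 76 - 4 = 72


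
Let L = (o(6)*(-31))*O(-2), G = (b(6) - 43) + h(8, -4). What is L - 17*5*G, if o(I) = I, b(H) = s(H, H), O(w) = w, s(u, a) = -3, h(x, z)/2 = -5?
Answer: 5132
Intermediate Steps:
h(x, z) = -10 (h(x, z) = 2*(-5) = -10)
b(H) = -3
G = -56 (G = (-3 - 43) - 10 = -46 - 10 = -56)
L = 372 (L = (6*(-31))*(-2) = -186*(-2) = 372)
L - 17*5*G = 372 - 17*5*(-56) = 372 - 85*(-56) = 372 - 1*(-4760) = 372 + 4760 = 5132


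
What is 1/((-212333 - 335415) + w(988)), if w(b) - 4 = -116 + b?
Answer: -1/546872 ≈ -1.8286e-6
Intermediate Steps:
w(b) = -112 + b (w(b) = 4 + (-116 + b) = -112 + b)
1/((-212333 - 335415) + w(988)) = 1/((-212333 - 335415) + (-112 + 988)) = 1/(-547748 + 876) = 1/(-546872) = -1/546872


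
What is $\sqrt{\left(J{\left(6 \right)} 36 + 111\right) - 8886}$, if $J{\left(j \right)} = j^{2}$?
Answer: $3 i \sqrt{831} \approx 86.481 i$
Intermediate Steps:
$\sqrt{\left(J{\left(6 \right)} 36 + 111\right) - 8886} = \sqrt{\left(6^{2} \cdot 36 + 111\right) - 8886} = \sqrt{\left(36 \cdot 36 + 111\right) - 8886} = \sqrt{\left(1296 + 111\right) - 8886} = \sqrt{1407 - 8886} = \sqrt{-7479} = 3 i \sqrt{831}$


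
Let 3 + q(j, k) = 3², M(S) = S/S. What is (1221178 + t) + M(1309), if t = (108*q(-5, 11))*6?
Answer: 1225067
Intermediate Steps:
M(S) = 1
q(j, k) = 6 (q(j, k) = -3 + 3² = -3 + 9 = 6)
t = 3888 (t = (108*6)*6 = 648*6 = 3888)
(1221178 + t) + M(1309) = (1221178 + 3888) + 1 = 1225066 + 1 = 1225067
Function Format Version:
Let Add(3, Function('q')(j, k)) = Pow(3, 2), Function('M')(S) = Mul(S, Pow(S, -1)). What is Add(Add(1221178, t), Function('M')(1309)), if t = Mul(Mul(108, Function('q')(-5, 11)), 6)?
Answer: 1225067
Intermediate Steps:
Function('M')(S) = 1
Function('q')(j, k) = 6 (Function('q')(j, k) = Add(-3, Pow(3, 2)) = Add(-3, 9) = 6)
t = 3888 (t = Mul(Mul(108, 6), 6) = Mul(648, 6) = 3888)
Add(Add(1221178, t), Function('M')(1309)) = Add(Add(1221178, 3888), 1) = Add(1225066, 1) = 1225067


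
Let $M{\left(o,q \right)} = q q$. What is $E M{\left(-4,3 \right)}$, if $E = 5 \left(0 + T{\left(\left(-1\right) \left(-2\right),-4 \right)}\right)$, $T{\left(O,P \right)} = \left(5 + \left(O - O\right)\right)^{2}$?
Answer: $1125$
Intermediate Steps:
$T{\left(O,P \right)} = 25$ ($T{\left(O,P \right)} = \left(5 + 0\right)^{2} = 5^{2} = 25$)
$M{\left(o,q \right)} = q^{2}$
$E = 125$ ($E = 5 \left(0 + 25\right) = 5 \cdot 25 = 125$)
$E M{\left(-4,3 \right)} = 125 \cdot 3^{2} = 125 \cdot 9 = 1125$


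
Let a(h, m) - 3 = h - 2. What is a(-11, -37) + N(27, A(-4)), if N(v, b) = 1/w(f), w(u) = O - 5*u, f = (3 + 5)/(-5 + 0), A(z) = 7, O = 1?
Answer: -89/9 ≈ -9.8889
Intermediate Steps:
f = -8/5 (f = 8/(-5) = 8*(-1/5) = -8/5 ≈ -1.6000)
w(u) = 1 - 5*u
a(h, m) = 1 + h (a(h, m) = 3 + (h - 2) = 3 + (-2 + h) = 1 + h)
N(v, b) = 1/9 (N(v, b) = 1/(1 - 5*(-8/5)) = 1/(1 + 8) = 1/9)
a(-11, -37) + N(27, A(-4)) = (1 - 11) + 1/9 = -10 + 1/9 = -89/9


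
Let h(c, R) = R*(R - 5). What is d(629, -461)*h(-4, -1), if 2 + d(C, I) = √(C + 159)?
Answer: -12 + 12*√197 ≈ 156.43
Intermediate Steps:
h(c, R) = R*(-5 + R)
d(C, I) = -2 + √(159 + C) (d(C, I) = -2 + √(C + 159) = -2 + √(159 + C))
d(629, -461)*h(-4, -1) = (-2 + √(159 + 629))*(-(-5 - 1)) = (-2 + √788)*(-1*(-6)) = (-2 + 2*√197)*6 = -12 + 12*√197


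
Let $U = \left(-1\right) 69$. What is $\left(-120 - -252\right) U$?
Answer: $-9108$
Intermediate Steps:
$U = -69$
$\left(-120 - -252\right) U = \left(-120 - -252\right) \left(-69\right) = \left(-120 + 252\right) \left(-69\right) = 132 \left(-69\right) = -9108$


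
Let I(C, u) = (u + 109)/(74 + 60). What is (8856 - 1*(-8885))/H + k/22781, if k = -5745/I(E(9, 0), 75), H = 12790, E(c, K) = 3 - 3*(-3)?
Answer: 16129723741/13402973540 ≈ 1.2034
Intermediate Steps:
E(c, K) = 12 (E(c, K) = 3 + 9 = 12)
I(C, u) = 109/134 + u/134 (I(C, u) = (109 + u)/134 = (109 + u)*(1/134) = 109/134 + u/134)
k = -384915/92 (k = -5745/(109/134 + (1/134)*75) = -5745/(109/134 + 75/134) = -5745/92/67 = -5745*67/92 = -384915/92 ≈ -4183.9)
(8856 - 1*(-8885))/H + k/22781 = (8856 - 1*(-8885))/12790 - 384915/92/22781 = (8856 + 8885)*(1/12790) - 384915/92*1/22781 = 17741*(1/12790) - 384915/2095852 = 17741/12790 - 384915/2095852 = 16129723741/13402973540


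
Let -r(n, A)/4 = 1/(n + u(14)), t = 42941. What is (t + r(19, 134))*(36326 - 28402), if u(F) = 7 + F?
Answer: 1701318458/5 ≈ 3.4026e+8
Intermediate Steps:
r(n, A) = -4/(21 + n) (r(n, A) = -4/(n + (7 + 14)) = -4/(n + 21) = -4/(21 + n))
(t + r(19, 134))*(36326 - 28402) = (42941 - 4/(21 + 19))*(36326 - 28402) = (42941 - 4/40)*7924 = (42941 - 4*1/40)*7924 = (42941 - ⅒)*7924 = (429409/10)*7924 = 1701318458/5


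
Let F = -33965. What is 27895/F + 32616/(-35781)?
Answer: -140394229/81020111 ≈ -1.7328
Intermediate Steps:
27895/F + 32616/(-35781) = 27895/(-33965) + 32616/(-35781) = 27895*(-1/33965) + 32616*(-1/35781) = -5579/6793 - 10872/11927 = -140394229/81020111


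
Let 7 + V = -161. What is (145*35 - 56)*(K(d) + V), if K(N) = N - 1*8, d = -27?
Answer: -1018857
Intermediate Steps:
K(N) = -8 + N (K(N) = N - 8 = -8 + N)
V = -168 (V = -7 - 161 = -168)
(145*35 - 56)*(K(d) + V) = (145*35 - 56)*((-8 - 27) - 168) = (5075 - 56)*(-35 - 168) = 5019*(-203) = -1018857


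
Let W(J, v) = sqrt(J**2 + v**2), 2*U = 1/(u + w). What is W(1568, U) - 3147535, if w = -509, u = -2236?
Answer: -3147535 + sqrt(74103173222401)/5490 ≈ -3.1460e+6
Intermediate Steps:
U = -1/5490 (U = 1/(2*(-2236 - 509)) = (1/2)/(-2745) = (1/2)*(-1/2745) = -1/5490 ≈ -0.00018215)
W(1568, U) - 3147535 = sqrt(1568**2 + (-1/5490)**2) - 3147535 = sqrt(2458624 + 1/30140100) - 3147535 = sqrt(74103173222401/30140100) - 3147535 = sqrt(74103173222401)/5490 - 3147535 = -3147535 + sqrt(74103173222401)/5490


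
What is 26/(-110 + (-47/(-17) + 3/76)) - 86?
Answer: -11944334/138497 ≈ -86.243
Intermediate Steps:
26/(-110 + (-47/(-17) + 3/76)) - 86 = 26/(-110 + (-47*(-1/17) + 3*(1/76))) - 86 = 26/(-110 + (47/17 + 3/76)) - 86 = 26/(-110 + 3623/1292) - 86 = 26/(-138497/1292) - 86 = -1292/138497*26 - 86 = -33592/138497 - 86 = -11944334/138497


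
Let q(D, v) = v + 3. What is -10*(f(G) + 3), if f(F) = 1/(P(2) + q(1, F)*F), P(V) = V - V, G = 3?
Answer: -275/9 ≈ -30.556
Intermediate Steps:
q(D, v) = 3 + v
P(V) = 0
f(F) = 1/(F*(3 + F)) (f(F) = 1/(0 + (3 + F)*F) = 1/(0 + F*(3 + F)) = 1/(F*(3 + F)))
-10*(f(G) + 3) = -10*(1/(3*(3 + 3)) + 3) = -10*((⅓)/6 + 3) = -10*((⅓)*(⅙) + 3) = -10*(1/18 + 3) = -10*55/18 = -275/9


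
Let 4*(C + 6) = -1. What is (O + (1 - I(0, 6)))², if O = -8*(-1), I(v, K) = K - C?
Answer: 169/16 ≈ 10.563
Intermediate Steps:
C = -25/4 (C = -6 + (¼)*(-1) = -6 - ¼ = -25/4 ≈ -6.2500)
I(v, K) = 25/4 + K (I(v, K) = K - 1*(-25/4) = K + 25/4 = 25/4 + K)
O = 8
(O + (1 - I(0, 6)))² = (8 + (1 - (25/4 + 6)))² = (8 + (1 - 1*49/4))² = (8 + (1 - 49/4))² = (8 - 45/4)² = (-13/4)² = 169/16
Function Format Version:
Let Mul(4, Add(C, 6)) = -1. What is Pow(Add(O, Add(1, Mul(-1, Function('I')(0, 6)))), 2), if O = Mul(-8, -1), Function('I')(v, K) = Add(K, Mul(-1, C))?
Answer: Rational(169, 16) ≈ 10.563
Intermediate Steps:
C = Rational(-25, 4) (C = Add(-6, Mul(Rational(1, 4), -1)) = Add(-6, Rational(-1, 4)) = Rational(-25, 4) ≈ -6.2500)
Function('I')(v, K) = Add(Rational(25, 4), K) (Function('I')(v, K) = Add(K, Mul(-1, Rational(-25, 4))) = Add(K, Rational(25, 4)) = Add(Rational(25, 4), K))
O = 8
Pow(Add(O, Add(1, Mul(-1, Function('I')(0, 6)))), 2) = Pow(Add(8, Add(1, Mul(-1, Add(Rational(25, 4), 6)))), 2) = Pow(Add(8, Add(1, Mul(-1, Rational(49, 4)))), 2) = Pow(Add(8, Add(1, Rational(-49, 4))), 2) = Pow(Add(8, Rational(-45, 4)), 2) = Pow(Rational(-13, 4), 2) = Rational(169, 16)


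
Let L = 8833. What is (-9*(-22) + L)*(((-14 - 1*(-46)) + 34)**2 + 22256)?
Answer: 240332972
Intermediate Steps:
(-9*(-22) + L)*(((-14 - 1*(-46)) + 34)**2 + 22256) = (-9*(-22) + 8833)*(((-14 - 1*(-46)) + 34)**2 + 22256) = (198 + 8833)*(((-14 + 46) + 34)**2 + 22256) = 9031*((32 + 34)**2 + 22256) = 9031*(66**2 + 22256) = 9031*(4356 + 22256) = 9031*26612 = 240332972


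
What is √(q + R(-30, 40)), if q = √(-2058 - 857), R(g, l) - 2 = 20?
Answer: √(22 + I*√2915) ≈ 6.3364 + 4.2603*I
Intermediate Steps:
R(g, l) = 22 (R(g, l) = 2 + 20 = 22)
q = I*√2915 (q = √(-2915) = I*√2915 ≈ 53.991*I)
√(q + R(-30, 40)) = √(I*√2915 + 22) = √(22 + I*√2915)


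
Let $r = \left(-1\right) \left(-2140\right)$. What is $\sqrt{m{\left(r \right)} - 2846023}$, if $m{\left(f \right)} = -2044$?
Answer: $i \sqrt{2848067} \approx 1687.6 i$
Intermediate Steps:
$r = 2140$
$\sqrt{m{\left(r \right)} - 2846023} = \sqrt{-2044 - 2846023} = \sqrt{-2848067} = i \sqrt{2848067}$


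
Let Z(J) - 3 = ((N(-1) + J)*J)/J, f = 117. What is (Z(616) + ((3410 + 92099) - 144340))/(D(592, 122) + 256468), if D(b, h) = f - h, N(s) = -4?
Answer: -48216/256463 ≈ -0.18800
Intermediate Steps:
D(b, h) = 117 - h
Z(J) = -1 + J (Z(J) = 3 + ((-4 + J)*J)/J = 3 + (J*(-4 + J))/J = 3 + (-4 + J) = -1 + J)
(Z(616) + ((3410 + 92099) - 144340))/(D(592, 122) + 256468) = ((-1 + 616) + ((3410 + 92099) - 144340))/((117 - 1*122) + 256468) = (615 + (95509 - 144340))/((117 - 122) + 256468) = (615 - 48831)/(-5 + 256468) = -48216/256463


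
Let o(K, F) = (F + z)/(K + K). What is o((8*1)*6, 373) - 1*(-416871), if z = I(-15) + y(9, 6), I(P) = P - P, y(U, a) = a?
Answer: 40019995/96 ≈ 4.1688e+5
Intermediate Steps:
I(P) = 0
z = 6 (z = 0 + 6 = 6)
o(K, F) = (6 + F)/(2*K) (o(K, F) = (F + 6)/(K + K) = (6 + F)/((2*K)) = (6 + F)*(1/(2*K)) = (6 + F)/(2*K))
o((8*1)*6, 373) - 1*(-416871) = (6 + 373)/(2*(((8*1)*6))) - 1*(-416871) = (1/2)*379/(8*6) + 416871 = (1/2)*379/48 + 416871 = (1/2)*(1/48)*379 + 416871 = 379/96 + 416871 = 40019995/96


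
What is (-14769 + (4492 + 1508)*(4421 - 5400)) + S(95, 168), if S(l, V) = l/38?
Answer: -11777533/2 ≈ -5.8888e+6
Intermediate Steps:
S(l, V) = l/38 (S(l, V) = l*(1/38) = l/38)
(-14769 + (4492 + 1508)*(4421 - 5400)) + S(95, 168) = (-14769 + (4492 + 1508)*(4421 - 5400)) + (1/38)*95 = (-14769 + 6000*(-979)) + 5/2 = (-14769 - 5874000) + 5/2 = -5888769 + 5/2 = -11777533/2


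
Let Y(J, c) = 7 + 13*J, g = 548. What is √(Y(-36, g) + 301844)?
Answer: 3*√33487 ≈ 548.98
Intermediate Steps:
√(Y(-36, g) + 301844) = √((7 + 13*(-36)) + 301844) = √((7 - 468) + 301844) = √(-461 + 301844) = √301383 = 3*√33487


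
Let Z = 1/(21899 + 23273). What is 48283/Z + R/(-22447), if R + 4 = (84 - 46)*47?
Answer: 48957797605390/22447 ≈ 2.1810e+9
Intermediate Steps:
Z = 1/45172 ≈ 2.2138e-5
R = 1782 (R = -4 + (84 - 46)*47 = -4 + 38*47 = -4 + 1786 = 1782)
48283/Z + R/(-22447) = 48283/(1/45172) + 1782/(-22447) = 48283*45172 + 1782*(-1/22447) = 2181039676 - 1782/22447 = 48957797605390/22447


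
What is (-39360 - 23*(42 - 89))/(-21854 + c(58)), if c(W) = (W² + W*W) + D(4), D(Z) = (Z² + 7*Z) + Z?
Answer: 38279/15078 ≈ 2.5387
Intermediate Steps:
D(Z) = Z² + 8*Z
c(W) = 48 + 2*W² (c(W) = (W² + W*W) + 4*(8 + 4) = (W² + W²) + 4*12 = 2*W² + 48 = 48 + 2*W²)
(-39360 - 23*(42 - 89))/(-21854 + c(58)) = (-39360 - 23*(42 - 89))/(-21854 + (48 + 2*58²)) = (-39360 - 23*(-47))/(-21854 + (48 + 2*3364)) = (-39360 + 1081)/(-21854 + (48 + 6728)) = -38279/(-21854 + 6776) = -38279/(-15078) = -38279*(-1/15078) = 38279/15078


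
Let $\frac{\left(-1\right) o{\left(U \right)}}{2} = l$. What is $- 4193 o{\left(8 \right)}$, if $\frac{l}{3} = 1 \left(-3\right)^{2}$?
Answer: $226422$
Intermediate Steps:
$l = 27$ ($l = 3 \cdot 1 \left(-3\right)^{2} = 3 \cdot 1 \cdot 9 = 3 \cdot 9 = 27$)
$o{\left(U \right)} = -54$ ($o{\left(U \right)} = \left(-2\right) 27 = -54$)
$- 4193 o{\left(8 \right)} = \left(-4193\right) \left(-54\right) = 226422$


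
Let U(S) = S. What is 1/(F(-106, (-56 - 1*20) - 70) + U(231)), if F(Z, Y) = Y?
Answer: 1/85 ≈ 0.011765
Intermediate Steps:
1/(F(-106, (-56 - 1*20) - 70) + U(231)) = 1/(((-56 - 1*20) - 70) + 231) = 1/(((-56 - 20) - 70) + 231) = 1/((-76 - 70) + 231) = 1/(-146 + 231) = 1/85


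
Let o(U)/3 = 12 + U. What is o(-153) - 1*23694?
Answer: -24117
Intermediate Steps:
o(U) = 36 + 3*U (o(U) = 3*(12 + U) = 36 + 3*U)
o(-153) - 1*23694 = (36 + 3*(-153)) - 1*23694 = (36 - 459) - 23694 = -423 - 23694 = -24117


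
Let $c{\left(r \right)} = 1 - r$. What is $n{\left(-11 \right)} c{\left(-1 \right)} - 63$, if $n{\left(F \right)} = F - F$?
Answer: $-63$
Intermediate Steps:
$n{\left(F \right)} = 0$
$n{\left(-11 \right)} c{\left(-1 \right)} - 63 = 0 \left(1 - -1\right) - 63 = 0 \left(1 + 1\right) - 63 = 0 \cdot 2 - 63 = 0 - 63 = -63$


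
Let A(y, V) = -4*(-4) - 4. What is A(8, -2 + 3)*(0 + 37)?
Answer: 444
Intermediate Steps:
A(y, V) = 12 (A(y, V) = 16 - 4 = 12)
A(8, -2 + 3)*(0 + 37) = 12*(0 + 37) = 12*37 = 444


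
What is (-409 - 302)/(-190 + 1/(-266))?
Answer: 63042/16847 ≈ 3.7420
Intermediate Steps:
(-409 - 302)/(-190 + 1/(-266)) = -711/(-190 - 1/266) = -711/(-50541/266) = -711*(-266/50541) = 63042/16847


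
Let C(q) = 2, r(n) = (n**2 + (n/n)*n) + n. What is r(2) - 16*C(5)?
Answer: -24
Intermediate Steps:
r(n) = n**2 + 2*n (r(n) = (n**2 + 1*n) + n = (n**2 + n) + n = (n + n**2) + n = n**2 + 2*n)
r(2) - 16*C(5) = 2*(2 + 2) - 16*2 = 2*4 - 32 = 8 - 32 = -24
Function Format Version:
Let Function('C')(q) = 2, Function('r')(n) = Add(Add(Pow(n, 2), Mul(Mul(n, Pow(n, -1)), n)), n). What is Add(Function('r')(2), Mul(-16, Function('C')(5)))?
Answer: -24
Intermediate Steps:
Function('r')(n) = Add(Pow(n, 2), Mul(2, n)) (Function('r')(n) = Add(Add(Pow(n, 2), Mul(1, n)), n) = Add(Add(Pow(n, 2), n), n) = Add(Add(n, Pow(n, 2)), n) = Add(Pow(n, 2), Mul(2, n)))
Add(Function('r')(2), Mul(-16, Function('C')(5))) = Add(Mul(2, Add(2, 2)), Mul(-16, 2)) = Add(Mul(2, 4), -32) = Add(8, -32) = -24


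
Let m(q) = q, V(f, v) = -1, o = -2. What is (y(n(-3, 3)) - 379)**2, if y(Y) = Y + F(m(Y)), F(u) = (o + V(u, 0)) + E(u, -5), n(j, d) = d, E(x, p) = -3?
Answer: 145924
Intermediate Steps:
F(u) = -6 (F(u) = (-2 - 1) - 3 = -3 - 3 = -6)
y(Y) = -6 + Y (y(Y) = Y - 6 = -6 + Y)
(y(n(-3, 3)) - 379)**2 = ((-6 + 3) - 379)**2 = (-3 - 379)**2 = (-382)**2 = 145924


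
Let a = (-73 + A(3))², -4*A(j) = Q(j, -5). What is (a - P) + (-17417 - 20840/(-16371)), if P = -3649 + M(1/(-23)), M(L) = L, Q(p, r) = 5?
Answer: -49724171051/6024528 ≈ -8253.6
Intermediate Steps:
A(j) = -5/4 (A(j) = -¼*5 = -5/4)
a = 88209/16 (a = (-73 - 5/4)² = (-297/4)² = 88209/16 ≈ 5513.1)
P = -83928/23 (P = -3649 + 1/(-23) = -3649 - 1/23 = -83928/23 ≈ -3649.0)
(a - P) + (-17417 - 20840/(-16371)) = (88209/16 - 1*(-83928/23)) + (-17417 - 20840/(-16371)) = (88209/16 + 83928/23) + (-17417 - 20840*(-1)/16371) = 3371655/368 + (-17417 - 1*(-20840/16371)) = 3371655/368 + (-17417 + 20840/16371) = 3371655/368 - 285112867/16371 = -49724171051/6024528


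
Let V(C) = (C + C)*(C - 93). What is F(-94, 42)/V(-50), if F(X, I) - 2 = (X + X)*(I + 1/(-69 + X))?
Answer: -643267/1165450 ≈ -0.55195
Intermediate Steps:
V(C) = 2*C*(-93 + C) (V(C) = (2*C)*(-93 + C) = 2*C*(-93 + C))
F(X, I) = 2 + 2*X*(I + 1/(-69 + X)) (F(X, I) = 2 + (X + X)*(I + 1/(-69 + X)) = 2 + (2*X)*(I + 1/(-69 + X)) = 2 + 2*X*(I + 1/(-69 + X)))
F(-94, 42)/V(-50) = (2*(-69 + 2*(-94) + 42*(-94)² - 69*42*(-94))/(-69 - 94))/((2*(-50)*(-93 - 50))) = (2*(-69 - 188 + 42*8836 + 272412)/(-163))/((2*(-50)*(-143))) = (2*(-1/163)*(-69 - 188 + 371112 + 272412))/14300 = (2*(-1/163)*643267)*(1/14300) = -1286534/163*1/14300 = -643267/1165450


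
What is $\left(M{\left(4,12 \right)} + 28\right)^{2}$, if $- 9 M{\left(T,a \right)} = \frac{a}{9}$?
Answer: $\frac{565504}{729} \approx 775.73$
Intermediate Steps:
$M{\left(T,a \right)} = - \frac{a}{81}$ ($M{\left(T,a \right)} = - \frac{a \frac{1}{9}}{9} = - \frac{\frac{1}{9} a}{9} = - \frac{a}{81}$)
$\left(M{\left(4,12 \right)} + 28\right)^{2} = \left(\left(- \frac{1}{81}\right) 12 + 28\right)^{2} = \left(- \frac{4}{27} + 28\right)^{2} = \left(\frac{752}{27}\right)^{2} = \frac{565504}{729}$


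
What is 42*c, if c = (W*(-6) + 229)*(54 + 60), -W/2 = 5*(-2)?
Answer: 521892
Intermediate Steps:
W = 20 (W = -10*(-2) = -2*(-10) = 20)
c = 12426 (c = (20*(-6) + 229)*(54 + 60) = (-120 + 229)*114 = 109*114 = 12426)
42*c = 42*12426 = 521892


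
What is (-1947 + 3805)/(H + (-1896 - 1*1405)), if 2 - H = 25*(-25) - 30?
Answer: -929/1322 ≈ -0.70272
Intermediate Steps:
H = 657 (H = 2 - (25*(-25) - 30) = 2 - (-625 - 30) = 2 - 1*(-655) = 2 + 655 = 657)
(-1947 + 3805)/(H + (-1896 - 1*1405)) = (-1947 + 3805)/(657 + (-1896 - 1*1405)) = 1858/(657 + (-1896 - 1405)) = 1858/(657 - 3301) = 1858/(-2644) = 1858*(-1/2644) = -929/1322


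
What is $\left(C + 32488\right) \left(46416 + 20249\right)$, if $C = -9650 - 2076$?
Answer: $1384098730$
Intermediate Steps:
$C = -11726$
$\left(C + 32488\right) \left(46416 + 20249\right) = \left(-11726 + 32488\right) \left(46416 + 20249\right) = 20762 \cdot 66665 = 1384098730$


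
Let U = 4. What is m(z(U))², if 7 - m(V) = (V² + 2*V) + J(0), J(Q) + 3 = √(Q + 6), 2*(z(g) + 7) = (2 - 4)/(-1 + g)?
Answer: 69130/81 + 524*√6/9 ≈ 996.07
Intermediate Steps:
z(g) = -7 - 1/(-1 + g) (z(g) = -7 + ((2 - 4)/(-1 + g))/2 = -7 + (-2/(-1 + g))/2 = -7 - 1/(-1 + g))
J(Q) = -3 + √(6 + Q) (J(Q) = -3 + √(Q + 6) = -3 + √(6 + Q))
m(V) = 10 - √6 - V² - 2*V (m(V) = 7 - ((V² + 2*V) + (-3 + √(6 + 0))) = 7 - ((V² + 2*V) + (-3 + √6)) = 7 - (-3 + √6 + V² + 2*V) = 7 + (3 - √6 - V² - 2*V) = 10 - √6 - V² - 2*V)
m(z(U))² = (10 - √6 - ((6 - 7*4)/(-1 + 4))² - 2*(6 - 7*4)/(-1 + 4))² = (10 - √6 - ((6 - 28)/3)² - 2*(6 - 28)/3)² = (10 - √6 - ((⅓)*(-22))² - 2*(-22)/3)² = (10 - √6 - (-22/3)² - 2*(-22/3))² = (10 - √6 - 1*484/9 + 44/3)² = (10 - √6 - 484/9 + 44/3)² = (-262/9 - √6)²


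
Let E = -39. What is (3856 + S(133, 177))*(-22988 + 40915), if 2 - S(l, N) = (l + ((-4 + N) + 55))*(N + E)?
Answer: -823924920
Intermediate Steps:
S(l, N) = 2 - (-39 + N)*(51 + N + l) (S(l, N) = 2 - (l + ((-4 + N) + 55))*(N - 39) = 2 - (l + (51 + N))*(-39 + N) = 2 - (51 + N + l)*(-39 + N) = 2 - (-39 + N)*(51 + N + l))
(3856 + S(133, 177))*(-22988 + 40915) = (3856 + (1991 - 1*177**2 - 12*177 + 39*133 - 1*177*133))*(-22988 + 40915) = (3856 + (1991 - 1*31329 - 2124 + 5187 - 23541))*17927 = (3856 + (1991 - 31329 - 2124 + 5187 - 23541))*17927 = (3856 - 49816)*17927 = -45960*17927 = -823924920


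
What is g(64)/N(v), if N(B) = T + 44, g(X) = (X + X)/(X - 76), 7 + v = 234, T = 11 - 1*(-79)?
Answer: -16/201 ≈ -0.079602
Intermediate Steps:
T = 90 (T = 11 + 79 = 90)
v = 227 (v = -7 + 234 = 227)
g(X) = 2*X/(-76 + X) (g(X) = (2*X)/(-76 + X) = 2*X/(-76 + X))
N(B) = 134 (N(B) = 90 + 44 = 134)
g(64)/N(v) = (2*64/(-76 + 64))/134 = (2*64/(-12))*(1/134) = (2*64*(-1/12))*(1/134) = -32/3*1/134 = -16/201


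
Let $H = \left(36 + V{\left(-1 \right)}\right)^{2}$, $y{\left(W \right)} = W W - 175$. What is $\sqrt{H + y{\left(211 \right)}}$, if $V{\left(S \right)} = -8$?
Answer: $\sqrt{45130} \approx 212.44$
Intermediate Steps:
$y{\left(W \right)} = -175 + W^{2}$ ($y{\left(W \right)} = W^{2} - 175 = -175 + W^{2}$)
$H = 784$ ($H = \left(36 - 8\right)^{2} = 28^{2} = 784$)
$\sqrt{H + y{\left(211 \right)}} = \sqrt{784 - \left(175 - 211^{2}\right)} = \sqrt{784 + \left(-175 + 44521\right)} = \sqrt{784 + 44346} = \sqrt{45130}$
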